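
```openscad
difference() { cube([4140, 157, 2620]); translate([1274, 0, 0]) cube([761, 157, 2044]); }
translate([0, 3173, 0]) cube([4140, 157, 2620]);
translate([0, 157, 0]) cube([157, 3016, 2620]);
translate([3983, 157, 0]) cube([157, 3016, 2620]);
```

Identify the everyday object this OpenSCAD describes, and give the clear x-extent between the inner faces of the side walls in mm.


A single room. The interior width is 3826 mm.

Four walls enclosing a rectangle with a door in the front wall — a room. Outside width 4140 minus two 157 mm walls gives 3826 mm.


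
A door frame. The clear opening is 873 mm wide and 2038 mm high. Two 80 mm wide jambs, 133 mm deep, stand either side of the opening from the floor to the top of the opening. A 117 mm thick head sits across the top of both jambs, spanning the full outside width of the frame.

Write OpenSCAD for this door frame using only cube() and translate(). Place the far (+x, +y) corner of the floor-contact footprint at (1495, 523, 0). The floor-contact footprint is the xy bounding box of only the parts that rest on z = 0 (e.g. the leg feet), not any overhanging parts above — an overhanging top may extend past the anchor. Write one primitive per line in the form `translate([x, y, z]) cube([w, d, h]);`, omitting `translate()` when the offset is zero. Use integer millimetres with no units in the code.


translate([462, 390, 0]) cube([80, 133, 2038]);
translate([1415, 390, 0]) cube([80, 133, 2038]);
translate([462, 390, 2038]) cube([1033, 133, 117]);


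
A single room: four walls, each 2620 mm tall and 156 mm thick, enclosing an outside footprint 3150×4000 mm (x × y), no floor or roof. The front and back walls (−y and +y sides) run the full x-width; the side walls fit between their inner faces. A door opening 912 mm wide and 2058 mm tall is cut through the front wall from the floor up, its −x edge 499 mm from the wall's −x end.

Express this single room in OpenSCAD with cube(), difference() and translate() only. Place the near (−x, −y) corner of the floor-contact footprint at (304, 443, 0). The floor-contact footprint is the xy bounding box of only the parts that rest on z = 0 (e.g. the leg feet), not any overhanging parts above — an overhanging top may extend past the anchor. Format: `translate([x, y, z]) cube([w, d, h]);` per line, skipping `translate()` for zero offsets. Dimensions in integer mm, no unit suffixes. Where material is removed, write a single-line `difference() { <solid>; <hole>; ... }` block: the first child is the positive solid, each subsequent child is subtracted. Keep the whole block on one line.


difference() { translate([304, 443, 0]) cube([3150, 156, 2620]); translate([803, 443, 0]) cube([912, 156, 2058]); }
translate([304, 4287, 0]) cube([3150, 156, 2620]);
translate([304, 599, 0]) cube([156, 3688, 2620]);
translate([3298, 599, 0]) cube([156, 3688, 2620]);


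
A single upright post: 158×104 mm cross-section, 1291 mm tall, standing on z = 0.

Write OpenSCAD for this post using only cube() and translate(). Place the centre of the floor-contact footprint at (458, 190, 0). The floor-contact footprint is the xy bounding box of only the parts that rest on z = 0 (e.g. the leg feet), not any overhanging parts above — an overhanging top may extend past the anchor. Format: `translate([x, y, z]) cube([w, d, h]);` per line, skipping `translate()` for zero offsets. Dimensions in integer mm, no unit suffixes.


translate([379, 138, 0]) cube([158, 104, 1291]);


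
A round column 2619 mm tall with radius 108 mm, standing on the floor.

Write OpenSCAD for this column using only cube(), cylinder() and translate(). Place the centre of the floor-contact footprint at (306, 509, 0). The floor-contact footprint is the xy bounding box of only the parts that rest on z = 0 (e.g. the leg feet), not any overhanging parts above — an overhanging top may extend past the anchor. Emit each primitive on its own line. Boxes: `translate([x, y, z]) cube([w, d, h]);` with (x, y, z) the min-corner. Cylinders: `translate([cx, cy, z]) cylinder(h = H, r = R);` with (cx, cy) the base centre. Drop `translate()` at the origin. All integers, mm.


translate([306, 509, 0]) cylinder(h = 2619, r = 108);


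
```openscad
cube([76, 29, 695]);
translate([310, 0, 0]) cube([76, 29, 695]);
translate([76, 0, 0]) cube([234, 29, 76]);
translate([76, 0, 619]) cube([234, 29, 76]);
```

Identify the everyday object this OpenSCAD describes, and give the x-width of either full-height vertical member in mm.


A picture frame. The border width is 76 mm.

Four thin pieces enclosing a rectangular opening — a picture frame. The two full-height stiles are 695 mm tall; the top rail sits at z = 619 and is 76 mm tall, so the border above the opening is 695 − 619 = 76 mm, matching the stile x-width.


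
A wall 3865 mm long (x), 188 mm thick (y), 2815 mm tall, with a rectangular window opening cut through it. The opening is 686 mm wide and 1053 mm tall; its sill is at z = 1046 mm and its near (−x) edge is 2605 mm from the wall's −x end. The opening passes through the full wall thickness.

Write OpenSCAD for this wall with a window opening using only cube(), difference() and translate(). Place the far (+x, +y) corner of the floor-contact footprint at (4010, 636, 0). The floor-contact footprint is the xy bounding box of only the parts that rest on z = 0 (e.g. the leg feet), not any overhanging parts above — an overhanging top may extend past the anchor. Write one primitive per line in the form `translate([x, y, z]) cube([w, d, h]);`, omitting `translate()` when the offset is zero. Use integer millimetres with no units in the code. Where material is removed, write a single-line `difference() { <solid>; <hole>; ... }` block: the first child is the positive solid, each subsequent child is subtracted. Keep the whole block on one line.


difference() { translate([145, 448, 0]) cube([3865, 188, 2815]); translate([2750, 448, 1046]) cube([686, 188, 1053]); }


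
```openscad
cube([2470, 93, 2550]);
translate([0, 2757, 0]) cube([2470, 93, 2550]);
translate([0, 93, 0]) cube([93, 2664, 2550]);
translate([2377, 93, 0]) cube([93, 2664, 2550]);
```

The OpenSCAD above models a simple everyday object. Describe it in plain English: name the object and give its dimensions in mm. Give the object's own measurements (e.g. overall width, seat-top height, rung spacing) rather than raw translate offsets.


The wall frame of a small rectangular building: four walls, each 2550 mm tall and 93 mm thick, enclosing a footprint 2470 mm (x) by 2850 mm (y) outside-to-outside, with no floor or roof. The front and back walls (the −y and +y sides) span the full width; the two side walls fit between them.


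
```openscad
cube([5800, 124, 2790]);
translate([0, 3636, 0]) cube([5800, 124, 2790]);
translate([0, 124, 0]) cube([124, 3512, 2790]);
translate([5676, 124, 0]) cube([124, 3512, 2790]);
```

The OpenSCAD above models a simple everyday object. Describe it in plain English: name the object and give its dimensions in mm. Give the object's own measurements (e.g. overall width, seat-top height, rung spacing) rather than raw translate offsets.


The wall frame of a small rectangular building: four walls, each 2790 mm tall and 124 mm thick, enclosing a footprint 5800 mm (x) by 3760 mm (y) outside-to-outside, with no floor or roof. The front and back walls (the −y and +y sides) span the full width; the two side walls fit between them.


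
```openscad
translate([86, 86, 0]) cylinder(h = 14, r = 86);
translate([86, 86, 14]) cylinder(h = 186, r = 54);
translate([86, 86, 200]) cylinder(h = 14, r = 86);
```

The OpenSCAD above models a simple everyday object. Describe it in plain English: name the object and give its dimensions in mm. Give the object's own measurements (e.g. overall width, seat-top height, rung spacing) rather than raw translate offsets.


A spool: two coaxial disc flanges of radius 86 mm and thickness 14 mm, joined by a core cylinder of radius 54 mm and height 186 mm. The lower flange rests on z = 0 and the three cylinders share a vertical axis.


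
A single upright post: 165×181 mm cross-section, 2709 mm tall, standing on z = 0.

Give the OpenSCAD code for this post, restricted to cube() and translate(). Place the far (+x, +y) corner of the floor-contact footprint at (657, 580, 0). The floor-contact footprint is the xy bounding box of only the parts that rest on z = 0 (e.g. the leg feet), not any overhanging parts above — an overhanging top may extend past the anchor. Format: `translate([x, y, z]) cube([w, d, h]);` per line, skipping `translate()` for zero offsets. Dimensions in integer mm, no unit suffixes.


translate([492, 399, 0]) cube([165, 181, 2709]);


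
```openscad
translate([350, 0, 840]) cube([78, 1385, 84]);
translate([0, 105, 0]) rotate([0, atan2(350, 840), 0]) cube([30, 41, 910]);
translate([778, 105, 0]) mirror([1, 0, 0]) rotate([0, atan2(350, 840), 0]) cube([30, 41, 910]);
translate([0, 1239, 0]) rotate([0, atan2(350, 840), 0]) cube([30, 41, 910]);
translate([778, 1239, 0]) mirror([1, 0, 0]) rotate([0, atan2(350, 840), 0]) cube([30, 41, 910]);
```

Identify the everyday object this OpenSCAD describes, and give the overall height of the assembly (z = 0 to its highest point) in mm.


A sawhorse. The overall height is 924 mm.

A beam across two mirrored pairs of raked legs — a sawhorse. The beam's underside is at z = 840 (matching the legs' vertical rise in atan2(350, 840)) and the beam is 84 mm tall, so its top is at 840 + 84 = 924 mm. The raked legs top out at the beam's underside, so that is the highest point.


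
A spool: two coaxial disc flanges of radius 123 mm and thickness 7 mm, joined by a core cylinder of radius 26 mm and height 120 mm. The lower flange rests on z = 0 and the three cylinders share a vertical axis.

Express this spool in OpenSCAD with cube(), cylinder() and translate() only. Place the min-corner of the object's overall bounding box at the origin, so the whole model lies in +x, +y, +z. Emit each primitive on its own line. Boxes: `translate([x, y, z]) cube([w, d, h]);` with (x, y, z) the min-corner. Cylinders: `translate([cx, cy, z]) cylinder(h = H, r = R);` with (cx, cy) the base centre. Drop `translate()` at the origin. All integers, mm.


translate([123, 123, 0]) cylinder(h = 7, r = 123);
translate([123, 123, 7]) cylinder(h = 120, r = 26);
translate([123, 123, 127]) cylinder(h = 7, r = 123);


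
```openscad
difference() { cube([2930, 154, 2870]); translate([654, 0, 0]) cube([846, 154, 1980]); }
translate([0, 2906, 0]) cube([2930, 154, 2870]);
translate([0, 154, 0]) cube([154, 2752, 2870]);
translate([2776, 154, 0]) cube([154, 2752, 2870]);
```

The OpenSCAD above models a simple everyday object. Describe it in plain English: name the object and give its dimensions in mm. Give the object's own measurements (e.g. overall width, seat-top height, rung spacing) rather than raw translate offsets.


A single room: four walls, each 2870 mm tall and 154 mm thick, enclosing an outside footprint 2930×3060 mm (x × y), no floor or roof. The front and back walls (−y and +y sides) run the full x-width; the side walls fit between their inner faces. A door opening 846 mm wide and 1980 mm tall is cut through the front wall from the floor up, its −x edge 654 mm from the wall's −x end.


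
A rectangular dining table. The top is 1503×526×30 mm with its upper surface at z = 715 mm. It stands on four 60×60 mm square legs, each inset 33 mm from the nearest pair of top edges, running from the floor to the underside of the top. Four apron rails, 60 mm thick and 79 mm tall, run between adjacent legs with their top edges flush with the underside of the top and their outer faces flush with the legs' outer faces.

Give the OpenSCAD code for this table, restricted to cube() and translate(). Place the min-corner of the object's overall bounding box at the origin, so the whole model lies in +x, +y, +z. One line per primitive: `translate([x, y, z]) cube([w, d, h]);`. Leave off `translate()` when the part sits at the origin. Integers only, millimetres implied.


translate([0, 0, 685]) cube([1503, 526, 30]);
translate([33, 33, 0]) cube([60, 60, 685]);
translate([1410, 33, 0]) cube([60, 60, 685]);
translate([33, 433, 0]) cube([60, 60, 685]);
translate([1410, 433, 0]) cube([60, 60, 685]);
translate([93, 33, 606]) cube([1317, 60, 79]);
translate([93, 433, 606]) cube([1317, 60, 79]);
translate([33, 93, 606]) cube([60, 340, 79]);
translate([1410, 93, 606]) cube([60, 340, 79]);


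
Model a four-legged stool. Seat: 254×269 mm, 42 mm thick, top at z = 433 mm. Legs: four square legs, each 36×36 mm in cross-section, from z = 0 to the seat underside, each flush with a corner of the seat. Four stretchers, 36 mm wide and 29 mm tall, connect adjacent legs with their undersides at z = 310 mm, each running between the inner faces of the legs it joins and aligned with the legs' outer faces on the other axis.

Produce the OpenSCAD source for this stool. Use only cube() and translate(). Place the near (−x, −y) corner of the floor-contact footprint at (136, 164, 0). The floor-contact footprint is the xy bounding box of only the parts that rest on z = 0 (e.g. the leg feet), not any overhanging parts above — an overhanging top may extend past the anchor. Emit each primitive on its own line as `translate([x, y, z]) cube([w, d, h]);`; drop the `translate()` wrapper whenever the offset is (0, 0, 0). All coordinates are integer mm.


translate([136, 164, 391]) cube([254, 269, 42]);
translate([136, 164, 0]) cube([36, 36, 391]);
translate([354, 164, 0]) cube([36, 36, 391]);
translate([136, 397, 0]) cube([36, 36, 391]);
translate([354, 397, 0]) cube([36, 36, 391]);
translate([172, 164, 310]) cube([182, 36, 29]);
translate([172, 397, 310]) cube([182, 36, 29]);
translate([136, 200, 310]) cube([36, 197, 29]);
translate([354, 200, 310]) cube([36, 197, 29]);


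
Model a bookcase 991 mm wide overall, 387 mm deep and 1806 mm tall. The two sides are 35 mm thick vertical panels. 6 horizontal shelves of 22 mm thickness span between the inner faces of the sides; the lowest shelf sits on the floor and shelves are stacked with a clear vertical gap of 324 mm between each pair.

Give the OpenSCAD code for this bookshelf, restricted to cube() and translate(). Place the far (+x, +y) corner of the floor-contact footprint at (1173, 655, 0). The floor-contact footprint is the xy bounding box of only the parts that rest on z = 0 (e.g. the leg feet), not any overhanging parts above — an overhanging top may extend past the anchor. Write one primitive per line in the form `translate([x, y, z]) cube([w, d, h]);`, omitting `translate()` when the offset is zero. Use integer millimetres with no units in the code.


translate([182, 268, 0]) cube([35, 387, 1806]);
translate([1138, 268, 0]) cube([35, 387, 1806]);
translate([217, 268, 0]) cube([921, 387, 22]);
translate([217, 268, 346]) cube([921, 387, 22]);
translate([217, 268, 692]) cube([921, 387, 22]);
translate([217, 268, 1038]) cube([921, 387, 22]);
translate([217, 268, 1384]) cube([921, 387, 22]);
translate([217, 268, 1730]) cube([921, 387, 22]);


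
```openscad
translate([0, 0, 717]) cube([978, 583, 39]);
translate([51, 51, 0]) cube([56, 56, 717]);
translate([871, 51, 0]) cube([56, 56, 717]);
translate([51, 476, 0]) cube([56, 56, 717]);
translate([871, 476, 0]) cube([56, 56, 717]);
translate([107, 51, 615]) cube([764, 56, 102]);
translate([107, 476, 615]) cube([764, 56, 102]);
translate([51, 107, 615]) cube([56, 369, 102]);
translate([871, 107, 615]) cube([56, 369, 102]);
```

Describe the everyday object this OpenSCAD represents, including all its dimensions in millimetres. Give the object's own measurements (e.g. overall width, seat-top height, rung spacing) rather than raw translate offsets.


A rectangular dining table. The top is 978×583×39 mm with its upper surface at z = 756 mm. It stands on four 56×56 mm square legs, each inset 51 mm from the nearest pair of top edges, running from the floor to the underside of the top. Four apron rails, 56 mm thick and 102 mm tall, run between adjacent legs with their top edges flush with the underside of the top and their outer faces flush with the legs' outer faces.


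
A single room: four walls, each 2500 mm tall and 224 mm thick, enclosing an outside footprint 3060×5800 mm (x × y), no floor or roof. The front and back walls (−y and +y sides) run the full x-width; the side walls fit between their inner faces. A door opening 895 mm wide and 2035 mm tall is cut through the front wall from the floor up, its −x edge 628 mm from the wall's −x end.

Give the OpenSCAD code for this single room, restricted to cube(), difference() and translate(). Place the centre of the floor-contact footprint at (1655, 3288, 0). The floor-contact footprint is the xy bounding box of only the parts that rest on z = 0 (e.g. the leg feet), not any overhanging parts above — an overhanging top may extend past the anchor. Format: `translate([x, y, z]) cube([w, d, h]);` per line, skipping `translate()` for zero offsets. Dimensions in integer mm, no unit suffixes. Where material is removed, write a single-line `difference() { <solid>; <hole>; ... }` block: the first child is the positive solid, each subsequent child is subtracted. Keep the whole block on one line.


difference() { translate([125, 388, 0]) cube([3060, 224, 2500]); translate([753, 388, 0]) cube([895, 224, 2035]); }
translate([125, 5964, 0]) cube([3060, 224, 2500]);
translate([125, 612, 0]) cube([224, 5352, 2500]);
translate([2961, 612, 0]) cube([224, 5352, 2500]);


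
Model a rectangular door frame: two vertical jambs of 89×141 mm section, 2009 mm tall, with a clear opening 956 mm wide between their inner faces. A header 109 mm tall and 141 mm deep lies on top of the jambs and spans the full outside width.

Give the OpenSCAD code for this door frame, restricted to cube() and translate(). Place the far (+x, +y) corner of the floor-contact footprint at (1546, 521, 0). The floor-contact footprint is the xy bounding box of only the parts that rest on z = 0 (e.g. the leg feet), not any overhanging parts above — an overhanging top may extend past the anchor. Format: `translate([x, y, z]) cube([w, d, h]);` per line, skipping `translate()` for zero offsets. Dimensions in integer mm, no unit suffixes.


translate([412, 380, 0]) cube([89, 141, 2009]);
translate([1457, 380, 0]) cube([89, 141, 2009]);
translate([412, 380, 2009]) cube([1134, 141, 109]);


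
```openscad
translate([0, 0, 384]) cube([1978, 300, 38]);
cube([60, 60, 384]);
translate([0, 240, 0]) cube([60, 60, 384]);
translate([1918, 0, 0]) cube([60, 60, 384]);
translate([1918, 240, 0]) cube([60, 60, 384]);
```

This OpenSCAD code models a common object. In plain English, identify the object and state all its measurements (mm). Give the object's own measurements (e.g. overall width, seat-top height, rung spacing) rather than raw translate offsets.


A bench: a 1978×300 mm seat slab, 38 mm thick, top at z = 422 mm, on four 60×60 mm square legs flush with the seat corners and standing on z = 0.


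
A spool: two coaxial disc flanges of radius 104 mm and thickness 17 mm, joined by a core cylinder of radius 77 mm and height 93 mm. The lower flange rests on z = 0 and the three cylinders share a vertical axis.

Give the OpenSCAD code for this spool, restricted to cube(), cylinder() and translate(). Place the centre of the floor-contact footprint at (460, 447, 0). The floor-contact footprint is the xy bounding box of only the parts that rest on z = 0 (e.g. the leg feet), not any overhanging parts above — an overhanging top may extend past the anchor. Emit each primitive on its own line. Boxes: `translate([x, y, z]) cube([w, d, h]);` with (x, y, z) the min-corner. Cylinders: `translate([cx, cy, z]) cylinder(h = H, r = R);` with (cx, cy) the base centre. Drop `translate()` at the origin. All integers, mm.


translate([460, 447, 0]) cylinder(h = 17, r = 104);
translate([460, 447, 17]) cylinder(h = 93, r = 77);
translate([460, 447, 110]) cylinder(h = 17, r = 104);


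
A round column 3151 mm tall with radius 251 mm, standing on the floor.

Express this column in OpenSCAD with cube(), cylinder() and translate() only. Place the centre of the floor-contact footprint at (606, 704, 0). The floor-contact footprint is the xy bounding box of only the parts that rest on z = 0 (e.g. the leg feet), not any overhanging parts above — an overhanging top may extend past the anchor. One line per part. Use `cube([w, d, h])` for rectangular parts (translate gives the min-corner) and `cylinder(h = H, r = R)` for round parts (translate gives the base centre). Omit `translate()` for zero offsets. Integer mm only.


translate([606, 704, 0]) cylinder(h = 3151, r = 251);


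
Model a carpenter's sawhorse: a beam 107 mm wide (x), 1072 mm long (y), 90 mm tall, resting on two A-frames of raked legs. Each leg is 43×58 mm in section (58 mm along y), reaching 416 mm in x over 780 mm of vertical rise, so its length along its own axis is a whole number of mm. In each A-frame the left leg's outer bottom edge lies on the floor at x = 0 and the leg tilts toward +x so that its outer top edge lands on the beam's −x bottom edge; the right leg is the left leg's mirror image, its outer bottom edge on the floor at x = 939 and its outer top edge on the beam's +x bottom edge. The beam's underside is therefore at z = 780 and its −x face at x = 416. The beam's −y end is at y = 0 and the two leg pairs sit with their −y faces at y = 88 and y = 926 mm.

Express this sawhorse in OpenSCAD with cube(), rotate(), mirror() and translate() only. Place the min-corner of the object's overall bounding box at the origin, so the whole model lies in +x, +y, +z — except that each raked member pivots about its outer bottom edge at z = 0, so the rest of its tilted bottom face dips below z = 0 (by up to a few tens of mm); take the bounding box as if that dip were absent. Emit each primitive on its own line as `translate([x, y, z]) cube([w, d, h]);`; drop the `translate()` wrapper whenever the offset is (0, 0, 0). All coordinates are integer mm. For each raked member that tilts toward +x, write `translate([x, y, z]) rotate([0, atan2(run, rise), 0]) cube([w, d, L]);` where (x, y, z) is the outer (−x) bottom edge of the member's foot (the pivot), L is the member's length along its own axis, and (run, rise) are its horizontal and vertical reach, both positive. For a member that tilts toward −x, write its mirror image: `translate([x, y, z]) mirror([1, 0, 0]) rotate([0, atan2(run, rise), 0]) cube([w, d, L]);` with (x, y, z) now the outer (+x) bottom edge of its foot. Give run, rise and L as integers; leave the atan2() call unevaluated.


translate([416, 0, 780]) cube([107, 1072, 90]);
translate([0, 88, 0]) rotate([0, atan2(416, 780), 0]) cube([43, 58, 884]);
translate([939, 88, 0]) mirror([1, 0, 0]) rotate([0, atan2(416, 780), 0]) cube([43, 58, 884]);
translate([0, 926, 0]) rotate([0, atan2(416, 780), 0]) cube([43, 58, 884]);
translate([939, 926, 0]) mirror([1, 0, 0]) rotate([0, atan2(416, 780), 0]) cube([43, 58, 884]);


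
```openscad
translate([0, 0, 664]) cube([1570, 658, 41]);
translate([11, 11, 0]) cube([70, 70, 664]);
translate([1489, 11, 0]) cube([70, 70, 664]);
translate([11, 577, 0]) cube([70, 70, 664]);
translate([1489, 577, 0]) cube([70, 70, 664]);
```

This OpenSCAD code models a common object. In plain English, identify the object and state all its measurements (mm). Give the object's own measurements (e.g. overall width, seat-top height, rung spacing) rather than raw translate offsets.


A rectangular dining table. The top is 1570×658×41 mm with its upper surface at z = 705 mm. It stands on four 70×70 mm square legs, each inset 11 mm from the nearest pair of top edges, running from the floor to the underside of the top.


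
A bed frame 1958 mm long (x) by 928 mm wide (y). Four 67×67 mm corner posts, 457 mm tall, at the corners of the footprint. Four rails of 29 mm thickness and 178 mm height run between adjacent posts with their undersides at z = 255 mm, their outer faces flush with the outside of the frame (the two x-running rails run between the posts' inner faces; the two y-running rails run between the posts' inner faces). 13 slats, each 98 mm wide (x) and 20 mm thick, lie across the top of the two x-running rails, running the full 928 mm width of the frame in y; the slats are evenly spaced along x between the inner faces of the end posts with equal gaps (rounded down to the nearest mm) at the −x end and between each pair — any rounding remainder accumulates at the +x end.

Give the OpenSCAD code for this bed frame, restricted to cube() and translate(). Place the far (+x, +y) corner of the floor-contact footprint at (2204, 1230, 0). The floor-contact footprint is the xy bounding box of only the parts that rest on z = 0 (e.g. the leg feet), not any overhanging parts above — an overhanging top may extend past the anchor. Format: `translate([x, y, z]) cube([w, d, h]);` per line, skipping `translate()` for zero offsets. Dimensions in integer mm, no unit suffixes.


translate([246, 302, 0]) cube([67, 67, 457]);
translate([246, 1163, 0]) cube([67, 67, 457]);
translate([2137, 302, 0]) cube([67, 67, 457]);
translate([2137, 1163, 0]) cube([67, 67, 457]);
translate([313, 302, 255]) cube([1824, 29, 178]);
translate([313, 1201, 255]) cube([1824, 29, 178]);
translate([246, 369, 255]) cube([29, 794, 178]);
translate([2175, 369, 255]) cube([29, 794, 178]);
translate([352, 302, 433]) cube([98, 928, 20]);
translate([489, 302, 433]) cube([98, 928, 20]);
translate([626, 302, 433]) cube([98, 928, 20]);
translate([763, 302, 433]) cube([98, 928, 20]);
translate([900, 302, 433]) cube([98, 928, 20]);
translate([1037, 302, 433]) cube([98, 928, 20]);
translate([1174, 302, 433]) cube([98, 928, 20]);
translate([1311, 302, 433]) cube([98, 928, 20]);
translate([1448, 302, 433]) cube([98, 928, 20]);
translate([1585, 302, 433]) cube([98, 928, 20]);
translate([1722, 302, 433]) cube([98, 928, 20]);
translate([1859, 302, 433]) cube([98, 928, 20]);
translate([1996, 302, 433]) cube([98, 928, 20]);


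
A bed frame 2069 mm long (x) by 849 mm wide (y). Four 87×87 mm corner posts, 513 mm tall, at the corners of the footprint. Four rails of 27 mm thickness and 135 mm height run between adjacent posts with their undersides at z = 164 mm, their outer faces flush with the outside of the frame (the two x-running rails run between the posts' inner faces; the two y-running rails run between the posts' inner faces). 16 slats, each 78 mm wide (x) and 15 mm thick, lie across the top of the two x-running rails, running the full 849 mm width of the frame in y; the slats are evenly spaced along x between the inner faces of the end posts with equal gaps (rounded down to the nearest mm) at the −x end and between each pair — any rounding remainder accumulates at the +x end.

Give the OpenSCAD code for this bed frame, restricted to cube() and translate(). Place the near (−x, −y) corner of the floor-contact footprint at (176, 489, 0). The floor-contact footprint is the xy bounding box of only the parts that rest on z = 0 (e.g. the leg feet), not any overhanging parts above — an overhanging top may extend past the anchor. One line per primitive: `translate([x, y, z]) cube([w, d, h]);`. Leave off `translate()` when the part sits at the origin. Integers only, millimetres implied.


// slat z = rail_z + rail_h = 164 + 135 = 299
// slat gap = ⌊(1895 − 16·78) / 17⌋ = 38
translate([176, 489, 0]) cube([87, 87, 513]);
translate([176, 1251, 0]) cube([87, 87, 513]);
translate([2158, 489, 0]) cube([87, 87, 513]);
translate([2158, 1251, 0]) cube([87, 87, 513]);
translate([263, 489, 164]) cube([1895, 27, 135]);
translate([263, 1311, 164]) cube([1895, 27, 135]);
translate([176, 576, 164]) cube([27, 675, 135]);
translate([2218, 576, 164]) cube([27, 675, 135]);
translate([301, 489, 299]) cube([78, 849, 15]);
translate([417, 489, 299]) cube([78, 849, 15]);
translate([533, 489, 299]) cube([78, 849, 15]);
translate([649, 489, 299]) cube([78, 849, 15]);
translate([765, 489, 299]) cube([78, 849, 15]);
translate([881, 489, 299]) cube([78, 849, 15]);
translate([997, 489, 299]) cube([78, 849, 15]);
translate([1113, 489, 299]) cube([78, 849, 15]);
translate([1229, 489, 299]) cube([78, 849, 15]);
translate([1345, 489, 299]) cube([78, 849, 15]);
translate([1461, 489, 299]) cube([78, 849, 15]);
translate([1577, 489, 299]) cube([78, 849, 15]);
translate([1693, 489, 299]) cube([78, 849, 15]);
translate([1809, 489, 299]) cube([78, 849, 15]);
translate([1925, 489, 299]) cube([78, 849, 15]);
translate([2041, 489, 299]) cube([78, 849, 15]);


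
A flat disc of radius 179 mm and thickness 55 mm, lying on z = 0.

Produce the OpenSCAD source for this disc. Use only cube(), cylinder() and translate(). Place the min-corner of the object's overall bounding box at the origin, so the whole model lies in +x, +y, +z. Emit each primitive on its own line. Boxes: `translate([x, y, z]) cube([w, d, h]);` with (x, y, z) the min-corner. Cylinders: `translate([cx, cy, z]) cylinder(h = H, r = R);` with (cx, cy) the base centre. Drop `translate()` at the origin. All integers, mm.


translate([179, 179, 0]) cylinder(h = 55, r = 179);


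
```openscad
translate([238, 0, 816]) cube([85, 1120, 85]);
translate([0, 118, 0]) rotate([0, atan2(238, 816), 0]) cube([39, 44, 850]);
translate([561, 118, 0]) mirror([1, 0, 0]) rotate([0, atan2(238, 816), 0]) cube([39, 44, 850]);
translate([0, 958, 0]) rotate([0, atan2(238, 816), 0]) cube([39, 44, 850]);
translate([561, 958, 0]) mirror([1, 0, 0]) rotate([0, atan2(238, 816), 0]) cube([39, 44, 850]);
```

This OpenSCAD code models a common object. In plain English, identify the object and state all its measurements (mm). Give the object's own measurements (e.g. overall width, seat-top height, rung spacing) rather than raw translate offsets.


A sawhorse. A 85×1120×85 mm beam (x, y, z) sits on two A-frame leg pairs. Each pair is two raked legs of 39×44 mm section (44 mm along y) splaying symmetrically in x. Each leg rises 816 mm vertically over 238 mm of horizontal reach and is 850 mm long along its own axis. Every leg's outer bottom edge rests on the floor and its outer top edge meets a bottom edge of the beam — the left legs (tilting toward +x) meet the beam's −x bottom edge, the right legs (their mirror images, tilting toward −x) meet its +x bottom edge — so the leg tops tuck under the beam, the beam's underside is 816 mm above the floor, and the feet are 561 mm apart outside-to-outside with the beam centred between them. The two leg pairs are set in 118 mm from either end of the beam.


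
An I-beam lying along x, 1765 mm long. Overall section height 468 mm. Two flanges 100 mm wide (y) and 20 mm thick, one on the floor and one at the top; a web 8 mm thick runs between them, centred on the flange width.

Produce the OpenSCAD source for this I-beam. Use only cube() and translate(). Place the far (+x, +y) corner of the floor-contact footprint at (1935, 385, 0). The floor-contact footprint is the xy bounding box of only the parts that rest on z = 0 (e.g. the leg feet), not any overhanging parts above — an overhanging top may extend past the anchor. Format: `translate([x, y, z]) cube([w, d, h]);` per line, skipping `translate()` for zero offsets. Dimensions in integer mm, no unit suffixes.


translate([170, 285, 0]) cube([1765, 100, 20]);
translate([170, 331, 20]) cube([1765, 8, 428]);
translate([170, 285, 448]) cube([1765, 100, 20]);


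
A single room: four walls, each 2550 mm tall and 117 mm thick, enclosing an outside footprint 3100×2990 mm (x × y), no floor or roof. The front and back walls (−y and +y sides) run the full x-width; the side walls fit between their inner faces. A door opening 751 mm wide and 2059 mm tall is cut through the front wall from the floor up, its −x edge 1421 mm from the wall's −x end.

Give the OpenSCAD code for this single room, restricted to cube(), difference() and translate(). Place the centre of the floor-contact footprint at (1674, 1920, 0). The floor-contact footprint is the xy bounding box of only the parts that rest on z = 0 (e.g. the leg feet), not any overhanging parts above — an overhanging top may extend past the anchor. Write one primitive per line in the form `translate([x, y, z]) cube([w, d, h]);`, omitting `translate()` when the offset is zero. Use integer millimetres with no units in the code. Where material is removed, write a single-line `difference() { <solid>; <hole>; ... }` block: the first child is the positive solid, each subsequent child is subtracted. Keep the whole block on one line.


difference() { translate([124, 425, 0]) cube([3100, 117, 2550]); translate([1545, 425, 0]) cube([751, 117, 2059]); }
translate([124, 3298, 0]) cube([3100, 117, 2550]);
translate([124, 542, 0]) cube([117, 2756, 2550]);
translate([3107, 542, 0]) cube([117, 2756, 2550]);


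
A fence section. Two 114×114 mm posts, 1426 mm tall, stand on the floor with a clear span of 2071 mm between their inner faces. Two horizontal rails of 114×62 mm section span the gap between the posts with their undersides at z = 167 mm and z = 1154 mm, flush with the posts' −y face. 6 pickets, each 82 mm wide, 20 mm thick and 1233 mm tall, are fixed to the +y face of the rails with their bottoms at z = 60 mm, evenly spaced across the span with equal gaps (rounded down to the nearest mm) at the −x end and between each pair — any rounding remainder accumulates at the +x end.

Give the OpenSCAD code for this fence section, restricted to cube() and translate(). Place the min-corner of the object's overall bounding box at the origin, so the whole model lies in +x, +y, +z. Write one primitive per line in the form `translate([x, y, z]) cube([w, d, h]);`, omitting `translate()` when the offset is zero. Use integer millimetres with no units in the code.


cube([114, 114, 1426]);
translate([2185, 0, 0]) cube([114, 114, 1426]);
translate([114, 0, 167]) cube([2071, 114, 62]);
translate([114, 0, 1154]) cube([2071, 114, 62]);
translate([339, 114, 60]) cube([82, 20, 1233]);
translate([646, 114, 60]) cube([82, 20, 1233]);
translate([953, 114, 60]) cube([82, 20, 1233]);
translate([1260, 114, 60]) cube([82, 20, 1233]);
translate([1567, 114, 60]) cube([82, 20, 1233]);
translate([1874, 114, 60]) cube([82, 20, 1233]);


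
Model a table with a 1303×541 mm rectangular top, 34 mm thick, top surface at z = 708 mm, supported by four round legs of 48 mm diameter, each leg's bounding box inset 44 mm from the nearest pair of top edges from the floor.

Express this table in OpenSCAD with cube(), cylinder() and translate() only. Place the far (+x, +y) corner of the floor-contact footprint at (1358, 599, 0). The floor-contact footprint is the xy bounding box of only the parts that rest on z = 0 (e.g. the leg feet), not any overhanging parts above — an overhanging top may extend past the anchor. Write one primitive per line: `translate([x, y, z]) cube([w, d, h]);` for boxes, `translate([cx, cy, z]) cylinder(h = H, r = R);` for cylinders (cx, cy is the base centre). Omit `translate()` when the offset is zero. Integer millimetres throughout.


translate([99, 102, 674]) cube([1303, 541, 34]);
translate([167, 170, 0]) cylinder(h = 674, r = 24);
translate([1334, 170, 0]) cylinder(h = 674, r = 24);
translate([167, 575, 0]) cylinder(h = 674, r = 24);
translate([1334, 575, 0]) cylinder(h = 674, r = 24);


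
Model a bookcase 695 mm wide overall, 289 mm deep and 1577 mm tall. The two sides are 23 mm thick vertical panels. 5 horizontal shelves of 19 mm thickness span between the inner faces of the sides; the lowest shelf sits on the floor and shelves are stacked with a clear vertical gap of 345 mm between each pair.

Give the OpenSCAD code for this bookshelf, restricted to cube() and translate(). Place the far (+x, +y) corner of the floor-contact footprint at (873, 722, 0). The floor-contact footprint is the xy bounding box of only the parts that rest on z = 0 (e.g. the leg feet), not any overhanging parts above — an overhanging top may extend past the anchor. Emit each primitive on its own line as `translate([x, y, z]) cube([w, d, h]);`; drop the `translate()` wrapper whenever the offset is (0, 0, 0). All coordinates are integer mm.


translate([178, 433, 0]) cube([23, 289, 1577]);
translate([850, 433, 0]) cube([23, 289, 1577]);
translate([201, 433, 0]) cube([649, 289, 19]);
translate([201, 433, 364]) cube([649, 289, 19]);
translate([201, 433, 728]) cube([649, 289, 19]);
translate([201, 433, 1092]) cube([649, 289, 19]);
translate([201, 433, 1456]) cube([649, 289, 19]);


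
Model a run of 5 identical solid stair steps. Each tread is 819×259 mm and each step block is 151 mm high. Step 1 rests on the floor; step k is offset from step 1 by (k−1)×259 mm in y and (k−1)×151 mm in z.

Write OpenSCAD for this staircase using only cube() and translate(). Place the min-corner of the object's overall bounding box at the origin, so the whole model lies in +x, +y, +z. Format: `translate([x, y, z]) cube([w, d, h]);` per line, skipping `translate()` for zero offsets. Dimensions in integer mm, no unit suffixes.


cube([819, 259, 151]);
translate([0, 259, 151]) cube([819, 259, 151]);
translate([0, 518, 302]) cube([819, 259, 151]);
translate([0, 777, 453]) cube([819, 259, 151]);
translate([0, 1036, 604]) cube([819, 259, 151]);


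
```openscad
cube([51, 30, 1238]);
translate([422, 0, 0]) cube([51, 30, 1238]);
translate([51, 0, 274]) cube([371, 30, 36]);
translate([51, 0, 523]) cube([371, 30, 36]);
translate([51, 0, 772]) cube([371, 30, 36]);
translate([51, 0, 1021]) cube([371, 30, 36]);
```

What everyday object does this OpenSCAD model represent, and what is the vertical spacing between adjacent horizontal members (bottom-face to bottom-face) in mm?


A ladder. The rung spacing is 249 mm.

Two tall 51×30 posts with 4 short bars between them — a ladder. Adjacent rungs sit at z = 274 and z = 523, so the spacing is 523 − 274 = 249 mm.


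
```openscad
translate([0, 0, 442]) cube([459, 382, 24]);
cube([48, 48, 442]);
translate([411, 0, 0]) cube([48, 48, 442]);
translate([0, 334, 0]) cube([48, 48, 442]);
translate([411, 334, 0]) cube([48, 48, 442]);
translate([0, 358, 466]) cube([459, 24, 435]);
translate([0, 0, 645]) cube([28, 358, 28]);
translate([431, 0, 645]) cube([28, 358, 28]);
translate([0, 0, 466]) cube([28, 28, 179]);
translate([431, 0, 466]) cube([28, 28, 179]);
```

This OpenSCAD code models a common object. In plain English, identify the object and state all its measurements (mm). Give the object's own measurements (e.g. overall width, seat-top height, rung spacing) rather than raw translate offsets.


A chair. The seat is a 459×382×24 mm slab with its top at z = 466 mm, on four 48×48 mm corner legs (flush with the seat edges, standing on z = 0). A flat backrest 24 mm thick, 435 mm tall, spans the full seat width and rises from the seat top along its +y edge, rear face flush with the rear of the seat. Two armrests of 28×28 mm section run along each side from the seat's front edge to the front of the backrest, top faces 207 mm above the seat top and outer faces flush with the seat's x-edges; a 28×28 mm post under the front of each armrest stands on the seat at the front corner.


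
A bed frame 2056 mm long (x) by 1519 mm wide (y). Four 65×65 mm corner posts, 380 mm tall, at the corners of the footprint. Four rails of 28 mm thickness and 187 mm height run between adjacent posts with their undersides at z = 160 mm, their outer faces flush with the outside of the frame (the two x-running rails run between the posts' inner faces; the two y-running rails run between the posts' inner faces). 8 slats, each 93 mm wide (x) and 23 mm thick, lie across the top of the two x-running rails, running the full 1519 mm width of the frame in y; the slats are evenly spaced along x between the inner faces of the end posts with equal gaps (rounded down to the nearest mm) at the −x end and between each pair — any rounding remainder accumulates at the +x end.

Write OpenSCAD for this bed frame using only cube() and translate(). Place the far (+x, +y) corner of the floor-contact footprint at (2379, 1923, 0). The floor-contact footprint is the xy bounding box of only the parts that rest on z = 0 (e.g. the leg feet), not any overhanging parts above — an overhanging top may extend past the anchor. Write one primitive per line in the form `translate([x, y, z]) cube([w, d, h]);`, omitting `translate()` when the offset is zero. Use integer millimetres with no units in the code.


translate([323, 404, 0]) cube([65, 65, 380]);
translate([323, 1858, 0]) cube([65, 65, 380]);
translate([2314, 404, 0]) cube([65, 65, 380]);
translate([2314, 1858, 0]) cube([65, 65, 380]);
translate([388, 404, 160]) cube([1926, 28, 187]);
translate([388, 1895, 160]) cube([1926, 28, 187]);
translate([323, 469, 160]) cube([28, 1389, 187]);
translate([2351, 469, 160]) cube([28, 1389, 187]);
translate([519, 404, 347]) cube([93, 1519, 23]);
translate([743, 404, 347]) cube([93, 1519, 23]);
translate([967, 404, 347]) cube([93, 1519, 23]);
translate([1191, 404, 347]) cube([93, 1519, 23]);
translate([1415, 404, 347]) cube([93, 1519, 23]);
translate([1639, 404, 347]) cube([93, 1519, 23]);
translate([1863, 404, 347]) cube([93, 1519, 23]);
translate([2087, 404, 347]) cube([93, 1519, 23]);
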